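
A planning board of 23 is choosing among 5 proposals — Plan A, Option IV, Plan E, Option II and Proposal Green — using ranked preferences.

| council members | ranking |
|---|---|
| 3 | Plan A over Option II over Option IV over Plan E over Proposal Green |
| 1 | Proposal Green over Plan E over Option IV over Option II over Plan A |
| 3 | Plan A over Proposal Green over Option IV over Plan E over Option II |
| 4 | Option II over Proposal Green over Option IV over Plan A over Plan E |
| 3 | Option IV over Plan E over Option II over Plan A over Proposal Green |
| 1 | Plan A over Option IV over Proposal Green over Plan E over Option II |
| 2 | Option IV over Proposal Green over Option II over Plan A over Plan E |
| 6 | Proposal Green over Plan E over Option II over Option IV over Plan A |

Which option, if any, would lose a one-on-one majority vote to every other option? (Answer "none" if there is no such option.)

Head-to-head results (23 council members):
Plan A vs Option IV: Plan A is ranked higher on 3+3+1 = 7 ballots, Option IV on 16. Option IV wins 16–7.
Plan A vs Plan E: Plan A wins 13–10.
Plan A vs Option II: Option II wins 16–7.
Plan A vs Proposal Green: Plan A preferred on 3+3+3+1 = 10 ballots; Proposal Green wins 13–10.
Option IV vs Plan E: Option IV is ranked higher on 3+3+4+3+1+2 = 16 ballots, Plan E on 7. Option IV wins 16–7.
Option IV–Option II: Option II 13–10.
Option IV vs Proposal Green: 9 to 14, Proposal Green.
Plan E vs Option II: 14 to 9, Plan E.
Plan E vs Proposal Green: Plan E preferred on 3+3 = 6 ballots; Proposal Green wins 17–6.
Option II vs Proposal Green: Proposal Green, 13–10.
No option is winless: Plan A beats Plan E; Option IV beats Plan A; Plan E beats Option II; Option II beats Plan A; Proposal Green beats Plan A. There is no Condorcet loser.

none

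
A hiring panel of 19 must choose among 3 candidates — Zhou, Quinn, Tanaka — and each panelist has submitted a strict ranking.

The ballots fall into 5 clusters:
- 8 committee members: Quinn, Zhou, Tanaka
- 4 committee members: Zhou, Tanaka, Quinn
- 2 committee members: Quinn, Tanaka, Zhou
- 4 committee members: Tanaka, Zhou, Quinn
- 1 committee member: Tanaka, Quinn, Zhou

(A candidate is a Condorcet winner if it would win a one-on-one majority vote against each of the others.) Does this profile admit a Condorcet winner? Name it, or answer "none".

Pairwise majorities:
Zhou vs Quinn: Zhou preferred on 4+4 = 8 ballots; Quinn wins 11–8.
Zhou vs Tanaka: 8+4 = 12 for Zhou, 7 for Tanaka — Zhou by 12–7.
Quinn vs Tanaka: Quinn is ranked higher on 8+2 = 10 ballots, Tanaka on 9. Quinn wins 10–9.
Only Quinn has no losses; Quinn is the Condorcet winner.

Quinn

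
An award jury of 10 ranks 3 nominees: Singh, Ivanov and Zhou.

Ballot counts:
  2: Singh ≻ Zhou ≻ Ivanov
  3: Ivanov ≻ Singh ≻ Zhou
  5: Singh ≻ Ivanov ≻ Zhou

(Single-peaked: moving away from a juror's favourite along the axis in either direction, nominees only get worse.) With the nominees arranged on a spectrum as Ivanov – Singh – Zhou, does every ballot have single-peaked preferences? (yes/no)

Axis positions: Ivanov=1, Singh=2, Zhou=3.
Faction 1 (peak Singh at position 2): ranking walks positions 2-3-1, expanding outward from the peak — single-peaked.
Faction 2 (peak Ivanov at position 1): ranking walks positions 1-2-3, expanding outward from the peak — single-peaked.
Faction 3 (peak Singh at position 2): ranking walks positions 2-1-3, expanding outward from the peak — single-peaked.
Every ranking is single-peaked on this axis.

yes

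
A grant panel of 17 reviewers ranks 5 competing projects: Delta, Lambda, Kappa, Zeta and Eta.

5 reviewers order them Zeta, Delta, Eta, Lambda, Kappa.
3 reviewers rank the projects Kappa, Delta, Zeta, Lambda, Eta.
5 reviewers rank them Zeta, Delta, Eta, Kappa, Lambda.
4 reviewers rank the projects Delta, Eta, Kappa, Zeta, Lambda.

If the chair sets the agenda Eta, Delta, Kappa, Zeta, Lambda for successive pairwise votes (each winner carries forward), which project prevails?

Round 1: Eta vs Delta — 0–17, Delta advances.
Round 2: Delta vs Kappa — 14–3, Delta advances.
Round 3: Delta vs Zeta — 7–10, Zeta advances.
Round 4: Zeta vs Lambda — 17–0, Zeta advances.
The agenda winner is Zeta.

Zeta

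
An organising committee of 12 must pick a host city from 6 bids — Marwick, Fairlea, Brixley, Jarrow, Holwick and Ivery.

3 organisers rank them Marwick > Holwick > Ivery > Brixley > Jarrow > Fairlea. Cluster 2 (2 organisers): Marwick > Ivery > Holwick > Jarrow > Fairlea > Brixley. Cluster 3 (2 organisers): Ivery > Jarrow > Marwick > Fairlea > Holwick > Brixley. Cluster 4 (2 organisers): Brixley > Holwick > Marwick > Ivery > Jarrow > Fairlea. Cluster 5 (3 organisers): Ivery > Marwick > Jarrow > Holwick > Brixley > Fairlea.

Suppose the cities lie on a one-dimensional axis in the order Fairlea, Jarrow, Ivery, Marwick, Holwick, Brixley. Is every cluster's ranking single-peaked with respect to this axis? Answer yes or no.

Axis positions: Fairlea=1, Jarrow=2, Ivery=3, Marwick=4, Holwick=5, Brixley=6.
Cluster 1 (peak Marwick at position 4): ranking walks positions 4-5-3-6-2-1, expanding outward from the peak — single-peaked.
Cluster 2 (peak Marwick at position 4): ranking walks positions 4-3-5-2-1-6, expanding outward from the peak — single-peaked.
Cluster 3 (peak Ivery at position 3): ranking walks positions 3-2-4-1-5-6, expanding outward from the peak — single-peaked.
Cluster 4 (peak Brixley at position 6): ranking walks positions 6-5-4-3-2-1, expanding outward from the peak — single-peaked.
Cluster 5 (peak Ivery at position 3): ranking walks positions 3-4-2-5-6-1, expanding outward from the peak — single-peaked.
Every ranking is single-peaked on this axis.

yes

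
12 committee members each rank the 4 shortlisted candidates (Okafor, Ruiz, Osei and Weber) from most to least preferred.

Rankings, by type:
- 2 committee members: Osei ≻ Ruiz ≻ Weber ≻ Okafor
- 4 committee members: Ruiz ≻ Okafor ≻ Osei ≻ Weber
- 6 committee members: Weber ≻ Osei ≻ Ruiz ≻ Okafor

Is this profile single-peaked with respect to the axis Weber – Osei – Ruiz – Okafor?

yes

Axis positions: Weber=1, Osei=2, Ruiz=3, Okafor=4.
Type 1 (peak Osei at position 2): ranking walks positions 2-3-1-4, expanding outward from the peak — single-peaked.
Type 2 (peak Ruiz at position 3): ranking walks positions 3-4-2-1, expanding outward from the peak — single-peaked.
Type 3 (peak Weber at position 1): ranking walks positions 1-2-3-4, expanding outward from the peak — single-peaked.
Every ranking is single-peaked on this axis.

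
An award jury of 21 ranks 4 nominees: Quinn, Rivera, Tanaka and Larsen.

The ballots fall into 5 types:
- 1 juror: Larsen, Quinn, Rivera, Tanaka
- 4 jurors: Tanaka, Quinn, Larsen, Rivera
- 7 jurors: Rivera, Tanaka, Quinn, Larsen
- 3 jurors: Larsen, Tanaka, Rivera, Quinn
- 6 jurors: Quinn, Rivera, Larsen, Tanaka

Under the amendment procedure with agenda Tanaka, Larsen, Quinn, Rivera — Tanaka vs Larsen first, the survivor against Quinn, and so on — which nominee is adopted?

Rivera

Round 1: Tanaka vs Larsen — 11–10, Tanaka advances.
Round 2: Tanaka vs Quinn — 14–7, Tanaka advances.
Round 3: Tanaka vs Rivera — 7–14, Rivera advances.
Rivera survives the agenda.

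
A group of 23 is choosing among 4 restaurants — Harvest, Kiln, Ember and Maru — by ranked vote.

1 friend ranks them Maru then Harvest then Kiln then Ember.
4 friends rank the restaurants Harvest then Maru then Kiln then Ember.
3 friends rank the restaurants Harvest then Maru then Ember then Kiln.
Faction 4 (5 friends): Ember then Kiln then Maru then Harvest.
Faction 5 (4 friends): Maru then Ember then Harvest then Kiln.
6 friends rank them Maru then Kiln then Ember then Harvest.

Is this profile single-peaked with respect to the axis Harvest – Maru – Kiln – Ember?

Axis positions: Harvest=1, Maru=2, Kiln=3, Ember=4.
Faction 1 (peak Maru at position 2): ranking walks positions 2-1-3-4, expanding outward from the peak — single-peaked.
Faction 2 (peak Harvest at position 1): ranking walks positions 1-2-3-4, expanding outward from the peak — single-peaked.
Faction 3: ranking walks positions 1-2-4-3; Ember is ranked above Kiln even though Kiln lies between Ember and the peak Harvest on the axis — preferences dip and rise again. Not single-peaked.
Faction 4 (peak Ember at position 4): ranking walks positions 4-3-2-1, expanding outward from the peak — single-peaked.
Faction 5: ranking walks positions 2-4-1-3; Ember is ranked above Kiln even though Kiln lies between Ember and the peak Maru on the axis — preferences dip and rise again. Not single-peaked.
Faction 6 (peak Maru at position 2): ranking walks positions 2-3-4-1, expanding outward from the peak — single-peaked.
Faction 3 violates single-peakedness, so the profile is not single-peaked on this axis.

no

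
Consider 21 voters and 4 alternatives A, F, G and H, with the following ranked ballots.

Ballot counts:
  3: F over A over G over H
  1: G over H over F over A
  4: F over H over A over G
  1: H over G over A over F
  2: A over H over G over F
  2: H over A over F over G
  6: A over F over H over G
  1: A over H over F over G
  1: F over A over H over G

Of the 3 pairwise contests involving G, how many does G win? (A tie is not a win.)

G against each rival (21 voters):
G vs A: A, 19–2.
G vs F: G is ranked higher on 1+1+2 = 4 ballots, F on 17. F wins 17–4.
G vs H: H wins 17–4.
G beats no one; loses to A, F, H — 0 pairwise wins.

0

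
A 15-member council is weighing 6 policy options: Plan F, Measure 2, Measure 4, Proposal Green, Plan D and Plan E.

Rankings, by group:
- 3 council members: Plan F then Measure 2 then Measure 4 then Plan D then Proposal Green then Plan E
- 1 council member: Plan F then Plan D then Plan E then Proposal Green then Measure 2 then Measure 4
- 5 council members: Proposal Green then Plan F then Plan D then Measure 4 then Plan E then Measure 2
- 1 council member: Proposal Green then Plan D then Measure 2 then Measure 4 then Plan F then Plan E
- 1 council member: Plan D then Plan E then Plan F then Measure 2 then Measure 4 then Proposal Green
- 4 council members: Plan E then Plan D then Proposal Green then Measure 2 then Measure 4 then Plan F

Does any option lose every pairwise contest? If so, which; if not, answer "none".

Head-to-head results (15 council members):
Plan F vs Measure 2: 10 to 5, Plan F.
Plan F vs Measure 4: 3+1+5+1 = 10 for Plan F, 5 for Measure 4 — Plan F by 10–5.
Plan F–Proposal Green: Proposal Green 10–5.
Plan F vs Plan D: Plan F preferred on 3+1+5 = 9 ballots; Plan F wins 9–6.
Plan F–Plan E: Plan F 10–5.
Measure 2 vs Measure 4: 10 to 5, Measure 2.
Measure 2 vs Proposal Green: 4 to 11, Proposal Green.
Measure 2 vs Plan D: Measure 2 preferred on 3 ballots; Plan D wins 12–3.
Measure 2 vs Plan E: Plan E wins 11–4.
Measure 4–Proposal Green: Proposal Green 11–4.
Measure 4–Plan D: Plan D 12–3.
Measure 4 vs Plan E: Measure 4 wins 9–6.
Proposal Green vs Plan D: Proposal Green preferred on 5+1 = 6 ballots; Plan D wins 9–6.
Proposal Green vs Plan E: Proposal Green is ranked higher on 3+5+1 = 9 ballots, Plan E on 6. Proposal Green wins 9–6.
Plan D vs Plan E: Plan D, 11–4.
Every option wins at least one matchup (Plan F beats Measure 2; Measure 2 beats Measure 4; Measure 4 beats Plan E; Proposal Green beats Plan F; Plan D beats Measure 2; Plan E beats Measure 2), so there is no Condorcet loser.

none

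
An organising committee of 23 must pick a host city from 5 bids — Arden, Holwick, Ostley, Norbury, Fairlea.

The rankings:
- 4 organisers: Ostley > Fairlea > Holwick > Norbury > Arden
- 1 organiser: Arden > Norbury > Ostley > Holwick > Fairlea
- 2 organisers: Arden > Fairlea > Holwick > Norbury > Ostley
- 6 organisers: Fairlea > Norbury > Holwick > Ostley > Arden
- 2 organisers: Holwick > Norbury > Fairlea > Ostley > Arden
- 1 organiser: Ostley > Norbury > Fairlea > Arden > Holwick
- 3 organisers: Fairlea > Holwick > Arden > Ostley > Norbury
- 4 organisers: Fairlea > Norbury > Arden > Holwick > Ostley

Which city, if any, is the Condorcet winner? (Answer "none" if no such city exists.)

Head-to-head results (23 organisers):
Arden–Holwick: Holwick 15–8.
Arden–Ostley: Ostley 13–10.
Arden vs Norbury: 6 to 17, Norbury.
Arden vs Fairlea: Fairlea wins 20–3.
Holwick vs Ostley: Holwick wins 17–6.
Holwick vs Norbury: Norbury wins 12–11.
Holwick vs Fairlea: Holwick preferred on 1+2 = 3 ballots; Fairlea wins 20–3.
Ostley vs Norbury: 8 to 15, Norbury.
Ostley vs Fairlea: Ostley preferred on 4+1+1 = 6 ballots; Fairlea wins 17–6.
Norbury vs Fairlea: Norbury is ranked higher on 1+2+1 = 4 ballots, Fairlea on 19. Fairlea wins 19–4.
Fairlea beats each of Arden, Holwick, Ostley, Norbury — Fairlea is the Condorcet winner.

Fairlea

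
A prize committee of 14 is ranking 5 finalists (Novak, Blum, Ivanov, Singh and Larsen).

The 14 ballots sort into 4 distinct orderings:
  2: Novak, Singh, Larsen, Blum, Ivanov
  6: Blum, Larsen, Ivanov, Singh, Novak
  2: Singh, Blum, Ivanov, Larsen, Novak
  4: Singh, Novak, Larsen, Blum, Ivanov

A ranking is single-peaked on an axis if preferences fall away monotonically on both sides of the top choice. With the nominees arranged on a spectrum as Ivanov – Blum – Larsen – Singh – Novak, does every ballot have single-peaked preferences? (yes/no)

Axis positions: Ivanov=1, Blum=2, Larsen=3, Singh=4, Novak=5.
Type 1 (peak Novak at position 5): ranking walks positions 5-4-3-2-1, expanding outward from the peak — single-peaked.
Type 2 (peak Blum at position 2): ranking walks positions 2-3-1-4-5, expanding outward from the peak — single-peaked.
Type 3: ranking walks positions 4-2-1-3-5; Blum is ranked above Larsen even though Larsen lies between Blum and the peak Singh on the axis — preferences dip and rise again. Not single-peaked.
Type 4 (peak Singh at position 4): ranking walks positions 4-5-3-2-1, expanding outward from the peak — single-peaked.
Type 3 violates single-peakedness, so the profile is not single-peaked on this axis.

no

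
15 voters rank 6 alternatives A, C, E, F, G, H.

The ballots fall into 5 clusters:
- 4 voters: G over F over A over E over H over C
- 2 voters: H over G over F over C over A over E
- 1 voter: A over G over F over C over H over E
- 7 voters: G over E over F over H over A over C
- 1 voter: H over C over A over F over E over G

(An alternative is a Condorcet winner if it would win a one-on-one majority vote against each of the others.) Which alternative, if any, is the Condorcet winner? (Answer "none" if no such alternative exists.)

G

Check each pair by majority over 15 ballots:
A vs C: A, 12–3.
A vs E: A wins 8–7.
A vs F: F, 13–2.
A vs G: G, 13–2.
A vs H: H, 10–5.
C vs E: E wins 11–4.
C vs F: F, 14–1.
C vs G: G, 14–1.
C vs H: H wins 14–1.
E vs F: F wins 8–7.
E vs G: G wins 14–1.
E–H: E 11–4.
F vs G: G, 14–1.
F–H: F 12–3.
G vs H: G, 12–3.
G defeats every rival head-to-head and is the Condorcet winner.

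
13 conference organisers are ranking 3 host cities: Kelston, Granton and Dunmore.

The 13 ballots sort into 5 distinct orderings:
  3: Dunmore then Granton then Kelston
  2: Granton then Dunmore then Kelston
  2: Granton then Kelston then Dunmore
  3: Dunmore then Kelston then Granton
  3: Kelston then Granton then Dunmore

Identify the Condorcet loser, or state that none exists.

Kelston

Pairwise majorities:
Kelston vs Granton: Granton wins 7–6.
Kelston vs Dunmore: 2+3 = 5 for Kelston, 8 for Dunmore — Dunmore by 8–5.
Granton vs Dunmore: 7 to 6, Granton.
Kelston is beaten in every head-to-head and is the Condorcet loser.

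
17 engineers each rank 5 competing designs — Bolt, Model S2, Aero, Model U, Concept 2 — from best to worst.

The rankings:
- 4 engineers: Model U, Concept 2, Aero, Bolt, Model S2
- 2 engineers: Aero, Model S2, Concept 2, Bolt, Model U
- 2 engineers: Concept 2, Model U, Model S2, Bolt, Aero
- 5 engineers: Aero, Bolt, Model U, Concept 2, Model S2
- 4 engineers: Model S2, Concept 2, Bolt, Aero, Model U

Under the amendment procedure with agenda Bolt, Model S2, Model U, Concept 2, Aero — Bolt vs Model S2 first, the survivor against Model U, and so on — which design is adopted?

Round 1: Bolt vs Model S2 — 9–8, Bolt advances.
Round 2: Bolt vs Model U — 11–6, Bolt advances.
Round 3: Bolt vs Concept 2 — 5–12, Concept 2 advances.
Round 4: Concept 2 vs Aero — 10–7, Concept 2 advances.
The agenda winner is Concept 2.

Concept 2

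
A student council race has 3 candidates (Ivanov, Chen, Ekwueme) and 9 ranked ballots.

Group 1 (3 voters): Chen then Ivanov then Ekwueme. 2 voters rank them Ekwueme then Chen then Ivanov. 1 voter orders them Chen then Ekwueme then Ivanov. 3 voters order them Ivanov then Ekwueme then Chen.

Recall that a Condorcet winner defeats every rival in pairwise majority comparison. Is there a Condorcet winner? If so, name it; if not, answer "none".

Pairwise majorities:
Ivanov–Chen: Chen 6–3.
Ivanov vs Ekwueme: 3+3 = 6 for Ivanov, 3 for Ekwueme — Ivanov by 6–3.
Chen vs Ekwueme: 3+1 = 4 for Chen, 5 for Ekwueme — Ekwueme by 5–4.
No candidate is unbeaten: Ivanov loses to Chen; Chen loses to Ekwueme; Ekwueme loses to Ivanov. In particular Ivanov → Ekwueme → Chen → Ivanov is a majority cycle — no Condorcet winner exists.

none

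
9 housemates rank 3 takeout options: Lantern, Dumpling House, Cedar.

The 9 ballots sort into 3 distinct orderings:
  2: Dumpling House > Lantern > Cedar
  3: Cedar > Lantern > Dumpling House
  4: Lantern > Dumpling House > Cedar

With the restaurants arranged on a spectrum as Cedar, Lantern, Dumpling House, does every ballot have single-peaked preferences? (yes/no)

Axis positions: Cedar=1, Lantern=2, Dumpling House=3.
Group 1 (peak Dumpling House at position 3): ranking walks positions 3-2-1, expanding outward from the peak — single-peaked.
Group 2 (peak Cedar at position 1): ranking walks positions 1-2-3, expanding outward from the peak — single-peaked.
Group 3 (peak Lantern at position 2): ranking walks positions 2-3-1, expanding outward from the peak — single-peaked.
Every ranking is single-peaked on this axis.

yes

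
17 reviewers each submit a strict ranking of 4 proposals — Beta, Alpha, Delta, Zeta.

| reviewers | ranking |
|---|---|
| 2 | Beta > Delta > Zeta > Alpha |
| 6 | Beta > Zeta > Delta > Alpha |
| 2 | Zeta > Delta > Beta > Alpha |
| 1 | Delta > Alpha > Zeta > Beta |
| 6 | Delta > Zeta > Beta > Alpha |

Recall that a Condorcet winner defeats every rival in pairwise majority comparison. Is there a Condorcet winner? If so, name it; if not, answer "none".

Check each pair by majority over 17 ballots:
Beta vs Alpha: Beta wins 16–1.
Beta vs Delta: Delta, 9–8.
Beta vs Zeta: Zeta, 9–8.
Alpha vs Delta: Alpha is ranked higher on 0 ballots, Delta on 17. Delta wins 17–0.
Alpha–Zeta: Zeta 16–1.
Delta vs Zeta: Delta is ranked higher on 2+1+6 = 9 ballots, Zeta on 8. Delta wins 9–8.
Delta beats each of Beta, Alpha, Zeta — Delta is the Condorcet winner.

Delta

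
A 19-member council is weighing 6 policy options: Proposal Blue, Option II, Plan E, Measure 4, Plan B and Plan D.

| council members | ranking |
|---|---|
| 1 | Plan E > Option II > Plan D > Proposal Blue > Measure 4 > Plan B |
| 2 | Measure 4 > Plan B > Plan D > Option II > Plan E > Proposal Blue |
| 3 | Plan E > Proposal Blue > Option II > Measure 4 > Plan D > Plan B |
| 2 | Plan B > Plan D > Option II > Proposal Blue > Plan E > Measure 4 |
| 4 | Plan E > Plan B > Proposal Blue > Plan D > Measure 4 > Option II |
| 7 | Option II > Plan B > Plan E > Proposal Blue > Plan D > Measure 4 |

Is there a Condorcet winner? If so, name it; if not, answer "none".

Head-to-head results (19 council members):
Proposal Blue vs Option II: Proposal Blue is ranked higher on 3+4 = 7 ballots, Option II on 12. Option II wins 12–7.
Proposal Blue vs Plan E: Proposal Blue is ranked higher on 2 ballots, Plan E on 17. Plan E wins 17–2.
Proposal Blue vs Measure 4: Proposal Blue preferred on 1+3+2+4+7 = 17 ballots; Proposal Blue wins 17–2.
Proposal Blue vs Plan B: 4 to 15, Plan B.
Proposal Blue vs Plan D: Proposal Blue preferred on 3+4+7 = 14 ballots; Proposal Blue wins 14–5.
Option II vs Plan E: 2+2+7 = 11 for Option II, 8 for Plan E — Option II by 11–8.
Option II vs Measure 4: Option II is ranked higher on 1+3+2+7 = 13 ballots, Measure 4 on 6. Option II wins 13–6.
Option II vs Plan B: Option II is ranked higher on 1+3+7 = 11 ballots, Plan B on 8. Option II wins 11–8.
Option II vs Plan D: 11 to 8, Option II.
Plan E vs Measure 4: Plan E is ranked higher on 1+3+2+4+7 = 17 ballots, Measure 4 on 2. Plan E wins 17–2.
Plan E vs Plan B: Plan E is ranked higher on 1+3+4 = 8 ballots, Plan B on 11. Plan B wins 11–8.
Plan E vs Plan D: Plan E preferred on 1+3+4+7 = 15 ballots; Plan E wins 15–4.
Measure 4 vs Plan B: 1+2+3 = 6 for Measure 4, 13 for Plan B — Plan B by 13–6.
Measure 4 vs Plan D: Measure 4 preferred on 2+3 = 5 ballots; Plan D wins 14–5.
Plan B vs Plan D: Plan B preferred on 2+2+4+7 = 15 ballots; Plan B wins 15–4.
Only Option II has no losses; Option II is the Condorcet winner.

Option II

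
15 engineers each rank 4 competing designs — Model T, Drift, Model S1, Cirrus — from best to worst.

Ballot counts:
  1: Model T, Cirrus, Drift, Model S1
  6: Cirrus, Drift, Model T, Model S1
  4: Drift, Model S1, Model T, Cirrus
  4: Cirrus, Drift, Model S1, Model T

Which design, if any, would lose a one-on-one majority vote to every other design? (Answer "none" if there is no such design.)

Model T

Head-to-head results (15 engineers):
Model T vs Drift: Model T is ranked higher on 1 ballot, Drift on 14. Drift wins 14–1.
Model T vs Model S1: 1+6 = 7 for Model T, 8 for Model S1 — Model S1 by 8–7.
Model T vs Cirrus: Model T preferred on 1+4 = 5 ballots; Cirrus wins 10–5.
Drift vs Model S1: Drift, 15–0.
Drift–Cirrus: Cirrus 11–4.
Model S1 vs Cirrus: Cirrus wins 11–4.
Model T loses to every other design — it is the Condorcet loser.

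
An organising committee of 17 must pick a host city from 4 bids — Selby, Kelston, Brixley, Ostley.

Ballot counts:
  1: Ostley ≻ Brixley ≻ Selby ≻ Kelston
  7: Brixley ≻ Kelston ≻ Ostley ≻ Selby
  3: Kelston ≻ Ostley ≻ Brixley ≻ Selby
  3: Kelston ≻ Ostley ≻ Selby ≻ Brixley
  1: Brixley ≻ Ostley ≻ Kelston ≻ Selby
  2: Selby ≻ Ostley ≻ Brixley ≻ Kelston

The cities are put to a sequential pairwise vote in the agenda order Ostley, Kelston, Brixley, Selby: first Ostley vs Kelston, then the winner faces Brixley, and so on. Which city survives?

Brixley

Round 1: Ostley vs Kelston — 4–13, Kelston advances.
Round 2: Kelston vs Brixley — 6–11, Brixley advances.
Round 3: Brixley vs Selby — 12–5, Brixley advances.
The agenda winner is Brixley.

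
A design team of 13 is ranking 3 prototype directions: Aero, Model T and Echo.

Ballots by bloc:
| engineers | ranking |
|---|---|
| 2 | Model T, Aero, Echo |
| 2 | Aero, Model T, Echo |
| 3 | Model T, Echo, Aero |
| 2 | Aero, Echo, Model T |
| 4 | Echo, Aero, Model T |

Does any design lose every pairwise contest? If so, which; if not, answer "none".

none

Pairwise majorities:
Aero vs Model T: Aero, 8–5.
Aero vs Echo: Aero is ranked higher on 2+2+2 = 6 ballots, Echo on 7. Echo wins 7–6.
Model T vs Echo: Model T wins 7–6.
Every design wins at least one matchup (Aero beats Model T; Model T beats Echo; Echo beats Aero), so there is no Condorcet loser.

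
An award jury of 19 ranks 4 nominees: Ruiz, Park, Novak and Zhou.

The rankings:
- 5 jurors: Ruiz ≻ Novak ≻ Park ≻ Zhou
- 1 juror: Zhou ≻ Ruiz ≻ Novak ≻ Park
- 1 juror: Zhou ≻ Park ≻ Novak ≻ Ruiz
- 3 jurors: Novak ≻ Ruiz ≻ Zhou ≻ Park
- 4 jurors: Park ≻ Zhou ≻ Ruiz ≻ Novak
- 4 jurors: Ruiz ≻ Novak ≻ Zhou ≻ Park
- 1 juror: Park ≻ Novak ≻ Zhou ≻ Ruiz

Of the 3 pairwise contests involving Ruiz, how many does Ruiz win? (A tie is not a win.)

Ruiz against each rival (19 jurors):
Ruiz vs Park: Ruiz wins 13–6.
Ruiz vs Novak: Ruiz wins 14–5.
Ruiz vs Zhou: Ruiz wins 12–7.
Ruiz beats Park, Novak, Zhou — 3 pairwise wins.

3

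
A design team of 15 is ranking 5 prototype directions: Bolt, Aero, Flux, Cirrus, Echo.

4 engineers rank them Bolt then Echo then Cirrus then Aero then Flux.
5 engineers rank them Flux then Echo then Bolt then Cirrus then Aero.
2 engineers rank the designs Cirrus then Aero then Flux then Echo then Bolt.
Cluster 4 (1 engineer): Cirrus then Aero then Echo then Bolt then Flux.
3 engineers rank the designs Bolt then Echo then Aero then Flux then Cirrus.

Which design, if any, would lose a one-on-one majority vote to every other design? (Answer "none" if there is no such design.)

none

Pairwise majorities:
Bolt vs Aero: Bolt, 12–3.
Bolt vs Flux: 8 to 7, Bolt.
Bolt vs Cirrus: Bolt preferred on 4+5+3 = 12 ballots; Bolt wins 12–3.
Bolt vs Echo: Bolt preferred on 4+3 = 7 ballots; Echo wins 8–7.
Aero vs Flux: 4+2+1+3 = 10 for Aero, 5 for Flux — Aero by 10–5.
Aero vs Cirrus: Cirrus, 12–3.
Aero vs Echo: Echo, 12–3.
Flux vs Cirrus: Flux wins 8–7.
Flux–Echo: Echo 8–7.
Cirrus vs Echo: 3 to 12, Echo.
No design is winless: Bolt beats Aero; Aero beats Flux; Flux beats Cirrus; Cirrus beats Aero; Echo beats Bolt. There is no Condorcet loser.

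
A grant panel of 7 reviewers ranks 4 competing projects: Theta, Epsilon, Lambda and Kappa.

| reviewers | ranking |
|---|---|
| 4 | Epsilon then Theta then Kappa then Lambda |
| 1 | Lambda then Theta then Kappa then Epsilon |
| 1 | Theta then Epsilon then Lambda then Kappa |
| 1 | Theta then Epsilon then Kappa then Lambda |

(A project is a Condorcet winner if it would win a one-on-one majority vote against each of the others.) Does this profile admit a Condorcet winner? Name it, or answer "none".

Head-to-head results (7 reviewers):
Theta vs Epsilon: Epsilon wins 4–3.
Theta vs Lambda: Theta wins 6–1.
Theta–Kappa: Theta 7–0.
Epsilon–Lambda: Epsilon 6–1.
Epsilon vs Kappa: Epsilon wins 6–1.
Lambda–Kappa: Kappa 5–2.
Epsilon defeats every rival head-to-head and is the Condorcet winner.

Epsilon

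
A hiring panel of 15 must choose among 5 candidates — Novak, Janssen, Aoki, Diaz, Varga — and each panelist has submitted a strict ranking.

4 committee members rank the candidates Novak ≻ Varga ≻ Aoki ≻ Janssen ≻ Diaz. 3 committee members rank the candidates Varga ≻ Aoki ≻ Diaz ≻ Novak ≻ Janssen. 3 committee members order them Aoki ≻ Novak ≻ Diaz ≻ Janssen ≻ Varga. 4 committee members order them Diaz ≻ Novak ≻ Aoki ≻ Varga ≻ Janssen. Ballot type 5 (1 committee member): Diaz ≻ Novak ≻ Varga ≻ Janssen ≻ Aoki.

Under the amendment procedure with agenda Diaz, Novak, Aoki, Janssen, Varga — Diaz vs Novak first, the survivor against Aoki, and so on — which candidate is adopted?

Round 1: Diaz vs Novak — 8–7, Diaz advances.
Round 2: Diaz vs Aoki — 5–10, Aoki advances.
Round 3: Aoki vs Janssen — 14–1, Aoki advances.
Round 4: Aoki vs Varga — 7–8, Varga advances.
Varga survives the agenda.

Varga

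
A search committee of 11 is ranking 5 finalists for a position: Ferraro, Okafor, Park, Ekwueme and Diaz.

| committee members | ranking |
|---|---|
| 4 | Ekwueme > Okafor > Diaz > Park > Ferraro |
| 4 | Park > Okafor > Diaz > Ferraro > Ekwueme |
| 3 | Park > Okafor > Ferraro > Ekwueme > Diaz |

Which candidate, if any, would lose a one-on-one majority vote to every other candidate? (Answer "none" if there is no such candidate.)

none

Head-to-head results (11 committee members):
Ferraro vs Okafor: Okafor wins 11–0.
Ferraro vs Park: Park, 11–0.
Ferraro vs Ekwueme: Ferraro, 7–4.
Ferraro vs Diaz: Diaz, 8–3.
Okafor vs Park: Okafor preferred on 4 ballots; Park wins 7–4.
Okafor vs Ekwueme: 7 to 4, Okafor.
Okafor vs Diaz: Okafor preferred on 4+4+3 = 11 ballots; Okafor wins 11–0.
Park vs Ekwueme: Park is ranked higher on 4+3 = 7 ballots, Ekwueme on 4. Park wins 7–4.
Park vs Diaz: Park wins 7–4.
Ekwueme vs Diaz: 4+3 = 7 for Ekwueme, 4 for Diaz — Ekwueme by 7–4.
Each candidate has at least one pairwise win (Ferraro beats Ekwueme; Okafor beats Ferraro; Park beats Ferraro; Ekwueme beats Diaz; Diaz beats Ferraro) — no Condorcet loser.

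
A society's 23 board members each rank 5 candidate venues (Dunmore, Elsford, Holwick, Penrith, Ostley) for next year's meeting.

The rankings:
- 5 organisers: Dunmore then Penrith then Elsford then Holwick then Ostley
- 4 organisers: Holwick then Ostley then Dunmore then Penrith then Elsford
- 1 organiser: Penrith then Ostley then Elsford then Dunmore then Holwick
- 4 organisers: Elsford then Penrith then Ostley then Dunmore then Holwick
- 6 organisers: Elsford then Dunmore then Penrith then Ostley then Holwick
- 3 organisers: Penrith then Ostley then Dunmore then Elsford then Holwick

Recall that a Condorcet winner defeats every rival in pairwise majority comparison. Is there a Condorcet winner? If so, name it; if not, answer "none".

none

Head-to-head results (23 organisers):
Dunmore vs Elsford: Dunmore wins 12–11.
Dunmore vs Holwick: Dunmore wins 19–4.
Dunmore–Penrith: Dunmore 15–8.
Dunmore vs Ostley: Ostley wins 12–11.
Elsford vs Holwick: Elsford wins 19–4.
Elsford–Penrith: Penrith 13–10.
Elsford vs Ostley: Elsford wins 15–8.
Holwick vs Penrith: Penrith wins 19–4.
Holwick vs Ostley: Ostley wins 14–9.
Penrith–Ostley: Penrith 19–4.
Each city drops at least one matchup (Dunmore loses to Ostley; Elsford loses to Dunmore; Holwick loses to Dunmore; Penrith loses to Dunmore; Ostley loses to Elsford); the cycle Dunmore → Elsford → Ostley → Dunmore rules out a Condorcet winner.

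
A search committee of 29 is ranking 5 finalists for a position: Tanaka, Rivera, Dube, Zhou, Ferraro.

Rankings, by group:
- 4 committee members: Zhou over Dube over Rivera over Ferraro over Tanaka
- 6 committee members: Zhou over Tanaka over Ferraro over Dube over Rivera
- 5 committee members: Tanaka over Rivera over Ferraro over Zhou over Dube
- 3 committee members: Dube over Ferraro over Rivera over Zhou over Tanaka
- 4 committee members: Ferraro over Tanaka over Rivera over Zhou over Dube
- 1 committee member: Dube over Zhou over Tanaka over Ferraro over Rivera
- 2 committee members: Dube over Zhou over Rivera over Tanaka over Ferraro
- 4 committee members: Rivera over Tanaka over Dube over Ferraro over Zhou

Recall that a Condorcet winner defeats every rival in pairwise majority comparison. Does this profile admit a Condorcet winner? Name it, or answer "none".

Head-to-head results (29 committee members):
Tanaka vs Rivera: Tanaka wins 16–13.
Tanaka vs Dube: Tanaka, 19–10.
Tanaka–Zhou: Zhou 16–13.
Tanaka vs Ferraro: Tanaka, 18–11.
Rivera vs Dube: Dube, 16–13.
Rivera vs Zhou: Rivera wins 16–13.
Rivera vs Ferraro: Rivera, 15–14.
Dube vs Zhou: Zhou wins 19–10.
Dube vs Ferraro: Ferraro, 15–14.
Zhou vs Ferraro: Ferraro wins 16–13.
No candidate is unbeaten: Tanaka loses to Zhou; Rivera loses to Tanaka; Dube loses to Tanaka; Zhou loses to Rivera; Ferraro loses to Tanaka. In particular Tanaka → Rivera → Zhou → Tanaka is a majority cycle — no Condorcet winner exists.

none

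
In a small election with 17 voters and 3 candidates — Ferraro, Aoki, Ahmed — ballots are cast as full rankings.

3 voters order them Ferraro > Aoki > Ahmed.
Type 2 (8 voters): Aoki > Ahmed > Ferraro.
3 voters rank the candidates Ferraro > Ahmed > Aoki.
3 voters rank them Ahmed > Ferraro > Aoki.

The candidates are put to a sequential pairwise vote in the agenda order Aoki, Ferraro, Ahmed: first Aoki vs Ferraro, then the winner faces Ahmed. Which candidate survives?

Round 1: Aoki vs Ferraro — 8–9, Ferraro advances.
Round 2: Ferraro vs Ahmed — 6–11, Ahmed advances.
Ahmed survives the agenda.

Ahmed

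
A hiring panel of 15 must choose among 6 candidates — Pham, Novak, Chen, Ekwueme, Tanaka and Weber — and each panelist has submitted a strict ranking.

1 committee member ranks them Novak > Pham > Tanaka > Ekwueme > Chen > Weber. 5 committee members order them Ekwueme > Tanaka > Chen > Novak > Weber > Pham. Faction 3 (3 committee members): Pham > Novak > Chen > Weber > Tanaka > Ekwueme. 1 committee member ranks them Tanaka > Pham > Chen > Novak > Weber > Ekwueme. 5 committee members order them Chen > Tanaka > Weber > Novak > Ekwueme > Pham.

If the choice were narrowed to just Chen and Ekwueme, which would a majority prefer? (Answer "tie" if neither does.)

Chen

Ballots ranking Chen above Ekwueme: 3 + 1 + 5 = 9.
Ballots ranking Ekwueme above Chen: 15 − 9 = 6.
Chen wins the head-to-head 9–6.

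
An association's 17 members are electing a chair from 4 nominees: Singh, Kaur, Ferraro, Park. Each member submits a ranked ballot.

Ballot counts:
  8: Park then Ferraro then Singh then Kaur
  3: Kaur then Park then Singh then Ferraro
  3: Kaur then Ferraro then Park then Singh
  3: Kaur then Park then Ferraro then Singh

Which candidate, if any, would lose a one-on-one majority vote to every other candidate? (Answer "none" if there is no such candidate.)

Singh

Head-to-head results (17 voters):
Singh vs Kaur: Singh is ranked higher on 8 ballots, Kaur on 9. Kaur wins 9–8.
Singh vs Ferraro: Ferraro, 14–3.
Singh vs Park: Park, 17–0.
Kaur vs Ferraro: Kaur is ranked higher on 3+3+3 = 9 ballots, Ferraro on 8. Kaur wins 9–8.
Kaur–Park: Kaur 9–8.
Ferraro vs Park: 3 to 14, Park.
Singh is beaten in every head-to-head and is the Condorcet loser.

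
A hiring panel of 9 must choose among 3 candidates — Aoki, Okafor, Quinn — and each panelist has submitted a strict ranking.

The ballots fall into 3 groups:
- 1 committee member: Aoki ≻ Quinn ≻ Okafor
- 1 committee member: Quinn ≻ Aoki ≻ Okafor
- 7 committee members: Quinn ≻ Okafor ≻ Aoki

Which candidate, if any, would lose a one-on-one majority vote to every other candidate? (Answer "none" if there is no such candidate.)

Head-to-head results (9 committee members):
Aoki vs Okafor: Aoki preferred on 1+1 = 2 ballots; Okafor wins 7–2.
Aoki vs Quinn: Quinn, 8–1.
Okafor vs Quinn: 0 to 9, Quinn.
Only Aoki has no wins; Aoki is the Condorcet loser.

Aoki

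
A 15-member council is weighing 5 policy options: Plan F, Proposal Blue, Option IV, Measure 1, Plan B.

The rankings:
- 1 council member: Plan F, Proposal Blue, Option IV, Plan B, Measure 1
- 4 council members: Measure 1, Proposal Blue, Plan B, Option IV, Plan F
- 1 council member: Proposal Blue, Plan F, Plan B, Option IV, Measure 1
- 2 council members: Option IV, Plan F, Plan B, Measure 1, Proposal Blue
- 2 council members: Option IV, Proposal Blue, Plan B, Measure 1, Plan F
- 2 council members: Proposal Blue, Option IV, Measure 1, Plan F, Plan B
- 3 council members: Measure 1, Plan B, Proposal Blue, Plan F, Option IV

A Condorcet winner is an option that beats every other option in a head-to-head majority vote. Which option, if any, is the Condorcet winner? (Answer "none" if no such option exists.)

none

Head-to-head results (15 council members):
Plan F–Proposal Blue: Proposal Blue 12–3.
Plan F vs Option IV: Plan F preferred on 1+1+3 = 5 ballots; Option IV wins 10–5.
Plan F vs Measure 1: 1+1+2 = 4 for Plan F, 11 for Measure 1 — Measure 1 by 11–4.
Plan F vs Plan B: Plan B wins 9–6.
Proposal Blue–Option IV: Proposal Blue 11–4.
Proposal Blue–Measure 1: Measure 1 9–6.
Proposal Blue vs Plan B: Proposal Blue wins 10–5.
Option IV vs Measure 1: Option IV, 8–7.
Option IV vs Plan B: Plan B, 8–7.
Measure 1 vs Plan B: 4+2+3 = 9 for Measure 1, 6 for Plan B — Measure 1 by 9–6.
Every option loses at least once (Plan F loses to Proposal Blue; Proposal Blue loses to Measure 1; Option IV loses to Proposal Blue; Measure 1 loses to Option IV; Plan B loses to Proposal Blue). The majority relation contains the cycle Proposal Blue beats Option IV beats Measure 1 beats Proposal Blue, so there is no Condorcet winner.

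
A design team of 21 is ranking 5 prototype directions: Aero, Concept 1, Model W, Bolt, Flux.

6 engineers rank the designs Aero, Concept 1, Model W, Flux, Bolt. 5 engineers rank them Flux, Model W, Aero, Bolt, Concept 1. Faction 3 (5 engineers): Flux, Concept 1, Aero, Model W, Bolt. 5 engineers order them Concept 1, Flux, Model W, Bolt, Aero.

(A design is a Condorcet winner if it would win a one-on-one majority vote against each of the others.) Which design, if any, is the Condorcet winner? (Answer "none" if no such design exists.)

Check each pair by majority over 21 ballots:
Aero vs Concept 1: 11 to 10, Aero.
Aero vs Model W: 6+5 = 11 for Aero, 10 for Model W — Aero by 11–10.
Aero vs Bolt: 16 to 5, Aero.
Aero vs Flux: Aero preferred on 6 ballots; Flux wins 15–6.
Concept 1 vs Model W: Concept 1 is ranked higher on 6+5+5 = 16 ballots, Model W on 5. Concept 1 wins 16–5.
Concept 1 vs Bolt: Concept 1 is ranked higher on 6+5+5 = 16 ballots, Bolt on 5. Concept 1 wins 16–5.
Concept 1 vs Flux: Concept 1 preferred on 6+5 = 11 ballots; Concept 1 wins 11–10.
Model W vs Bolt: Model W preferred on 6+5+5+5 = 21 ballots; Model W wins 21–0.
Model W vs Flux: Model W is ranked higher on 6 ballots, Flux on 15. Flux wins 15–6.
Bolt vs Flux: 0 to 21, Flux.
Each design drops at least one matchup (Aero loses to Flux; Concept 1 loses to Aero; Model W loses to Aero; Bolt loses to Aero; Flux loses to Concept 1); the cycle Aero beats Concept 1 beats Flux beats Aero rules out a Condorcet winner.

none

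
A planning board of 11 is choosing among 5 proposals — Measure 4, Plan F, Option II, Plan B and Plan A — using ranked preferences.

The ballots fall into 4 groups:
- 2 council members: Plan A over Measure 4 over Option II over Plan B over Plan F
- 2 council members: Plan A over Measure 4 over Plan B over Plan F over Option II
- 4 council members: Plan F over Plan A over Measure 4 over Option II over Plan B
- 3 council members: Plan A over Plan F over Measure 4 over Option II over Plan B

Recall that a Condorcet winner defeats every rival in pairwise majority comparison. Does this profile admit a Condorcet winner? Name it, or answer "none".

Check each pair by majority over 11 ballots:
Measure 4 vs Plan F: 4 to 7, Plan F.
Measure 4–Option II: Measure 4 11–0.
Measure 4–Plan B: Measure 4 11–0.
Measure 4–Plan A: Plan A 11–0.
Plan F vs Option II: Plan F wins 9–2.
Plan F vs Plan B: Plan F, 7–4.
Plan F–Plan A: Plan A 7–4.
Option II vs Plan B: Option II preferred on 2+4+3 = 9 ballots; Option II wins 9–2.
Option II vs Plan A: Option II is ranked higher on 0 ballots, Plan A on 11. Plan A wins 11–0.
Plan B vs Plan A: Plan A wins 11–0.
Plan A wins every pairwise contest, so Plan A is the Condorcet winner.

Plan A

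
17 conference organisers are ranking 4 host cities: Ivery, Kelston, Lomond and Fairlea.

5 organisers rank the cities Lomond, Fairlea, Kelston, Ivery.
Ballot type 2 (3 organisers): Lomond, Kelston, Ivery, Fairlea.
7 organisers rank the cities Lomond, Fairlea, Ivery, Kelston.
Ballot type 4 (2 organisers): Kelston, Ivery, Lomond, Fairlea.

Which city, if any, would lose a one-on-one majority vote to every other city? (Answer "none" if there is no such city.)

Head-to-head results (17 organisers):
Ivery vs Kelston: Kelston wins 10–7.
Ivery–Lomond: Lomond 15–2.
Ivery vs Fairlea: Ivery preferred on 3+2 = 5 ballots; Fairlea wins 12–5.
Kelston vs Lomond: Lomond wins 15–2.
Kelston vs Fairlea: 5 to 12, Fairlea.
Lomond–Fairlea: Lomond 17–0.
Ivery loses to every other city — it is the Condorcet loser.

Ivery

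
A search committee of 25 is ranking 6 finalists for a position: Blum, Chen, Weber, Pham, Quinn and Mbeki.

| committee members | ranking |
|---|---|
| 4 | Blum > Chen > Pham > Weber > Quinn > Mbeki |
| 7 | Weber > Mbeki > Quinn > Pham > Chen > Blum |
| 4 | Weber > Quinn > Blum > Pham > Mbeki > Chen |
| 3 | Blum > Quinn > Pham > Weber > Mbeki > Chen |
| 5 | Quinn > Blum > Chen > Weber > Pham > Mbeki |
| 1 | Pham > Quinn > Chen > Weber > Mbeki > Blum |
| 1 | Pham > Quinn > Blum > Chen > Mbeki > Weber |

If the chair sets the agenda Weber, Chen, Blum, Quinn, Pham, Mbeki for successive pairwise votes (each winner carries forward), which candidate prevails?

Quinn

Round 1: Weber vs Chen — 14–11, Weber advances.
Round 2: Weber vs Blum — 12–13, Blum advances.
Round 3: Blum vs Quinn — 7–18, Quinn advances.
Round 4: Quinn vs Pham — 19–6, Quinn advances.
Round 5: Quinn vs Mbeki — 18–7, Quinn advances.
Quinn survives the agenda.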